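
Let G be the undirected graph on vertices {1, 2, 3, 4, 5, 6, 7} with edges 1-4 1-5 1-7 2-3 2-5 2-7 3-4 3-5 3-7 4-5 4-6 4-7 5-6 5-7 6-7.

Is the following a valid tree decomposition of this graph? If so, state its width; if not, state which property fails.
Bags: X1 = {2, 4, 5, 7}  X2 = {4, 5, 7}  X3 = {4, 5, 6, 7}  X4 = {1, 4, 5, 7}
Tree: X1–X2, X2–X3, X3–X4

No — vertex 3 appears in no bag.

A tree decomposition must satisfy three properties: every vertex lies in some bag; for every edge, both endpoints lie together in some bag; and for every vertex, the bags containing it form a connected subtree. Here vertex 3 appears in no bag, so the decomposition is invalid.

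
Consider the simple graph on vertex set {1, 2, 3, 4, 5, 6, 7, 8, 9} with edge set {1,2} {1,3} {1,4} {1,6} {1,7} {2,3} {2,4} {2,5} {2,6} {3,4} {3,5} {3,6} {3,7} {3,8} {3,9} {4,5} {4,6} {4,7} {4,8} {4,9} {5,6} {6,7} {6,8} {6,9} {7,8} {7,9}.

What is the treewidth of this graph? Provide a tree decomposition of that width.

Each bag holds 5 vertices, so the decomposition has width 4, which upper-bounds the treewidth. Conversely, {1, 2, 3, 4, 6} is a clique of size 5, and the vertices of any clique must share a bag in every tree decomposition; so some bag has ≥ 5 vertices and tw(G) ≥ 4. Therefore the treewidth is 4.

Treewidth 4.
One optimal decomposition is:
Bags: B1 = {3, 4, 6, 7, 8}  B2 = {3, 4, 6, 7, 9}  B3 = {1, 3, 4, 6, 7}  B4 = {1, 2, 3, 4, 6}  B5 = {2, 3, 4, 5, 6}
Tree: B1–B2, B1–B3, B3–B4, B4–B5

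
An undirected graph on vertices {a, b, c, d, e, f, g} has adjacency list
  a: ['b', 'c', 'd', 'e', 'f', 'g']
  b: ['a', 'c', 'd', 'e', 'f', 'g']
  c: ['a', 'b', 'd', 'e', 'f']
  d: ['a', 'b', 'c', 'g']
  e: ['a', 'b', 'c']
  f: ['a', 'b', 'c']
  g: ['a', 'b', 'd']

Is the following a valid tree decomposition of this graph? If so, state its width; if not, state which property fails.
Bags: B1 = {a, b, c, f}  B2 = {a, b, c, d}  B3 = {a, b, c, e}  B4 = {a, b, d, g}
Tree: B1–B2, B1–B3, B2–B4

Yes; width 3.

Every vertex of G appears in some bag (union = {a, b, c, d, e, f, g}); every edge is covered by a bag; and for each vertex v the set of bags containing v is connected in the bag tree. The decomposition is therefore valid. The largest bag has 4 vertices, so the width is 3.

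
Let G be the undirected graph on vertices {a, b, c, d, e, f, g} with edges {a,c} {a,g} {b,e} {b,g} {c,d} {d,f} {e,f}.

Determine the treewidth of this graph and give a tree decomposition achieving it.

Treewidth 2.
One such decomposition:
Bags: B1 = {a, b, g}  B2 = {a, b, c}  B3 = {b, c, d}  B4 = {b, d, f}  B5 = {b, e, f}
Tree: B1–B2, B2–B3, B3–B4, B4–B5

Every bag has size at most 3, so the width is 3 − 1 = 2 and tw(G) ≤ 2. Since b–g–a–c–d–f–e–b is a cycle in G, G is not acyclic. Forests are exactly the graphs of treewidth ≤ 1, so tw(G) ≥ 2. The upper and lower bounds meet at 2, so that is the treewidth.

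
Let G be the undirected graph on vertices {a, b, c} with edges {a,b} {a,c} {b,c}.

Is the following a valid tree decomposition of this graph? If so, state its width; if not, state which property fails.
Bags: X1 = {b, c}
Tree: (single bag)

A tree decomposition must satisfy three properties: every vertex lies in some bag; for every edge, both endpoints lie together in some bag; and for every vertex, the bags containing it form a connected subtree. Here vertex a appears in no bag, so the decomposition is invalid.

No — vertex a appears in no bag.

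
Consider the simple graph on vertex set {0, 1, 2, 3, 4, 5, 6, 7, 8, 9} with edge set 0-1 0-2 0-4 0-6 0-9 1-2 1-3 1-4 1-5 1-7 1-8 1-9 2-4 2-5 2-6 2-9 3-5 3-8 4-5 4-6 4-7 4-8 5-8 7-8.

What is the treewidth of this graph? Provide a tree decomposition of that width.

Treewidth 3.
Bags: B1 = {1, 2, 4, 5}  B2 = {1, 4, 5, 8}  B3 = {0, 1, 2, 4}  B4 = {1, 3, 5, 8}  B5 = {0, 2, 4, 6}  B6 = {1, 4, 7, 8}  B7 = {0, 1, 2, 9}
Tree: B1–B2, B1–B3, B2–B4, B3–B5, B2–B6, B3–B7

Every bag has size at most 4, so the width is 4 − 1 = 3 and tw(G) ≤ 3. On the other hand G contains the 4-clique {0, 1, 2, 9}. A clique must lie in a single bag of any decomposition, so no decomposition can have width below 3. Combining the bounds, tw(G) = 3.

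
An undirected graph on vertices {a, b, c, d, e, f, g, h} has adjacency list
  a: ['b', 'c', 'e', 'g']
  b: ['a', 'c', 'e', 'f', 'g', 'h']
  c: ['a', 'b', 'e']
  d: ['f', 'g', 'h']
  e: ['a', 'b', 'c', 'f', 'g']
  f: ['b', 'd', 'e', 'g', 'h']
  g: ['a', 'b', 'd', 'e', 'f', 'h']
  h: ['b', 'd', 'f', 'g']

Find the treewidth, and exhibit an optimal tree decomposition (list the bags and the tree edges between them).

Each bag holds 4 vertices, so the decomposition has width 3, which upper-bounds the treewidth. For the lower bound, the 4 vertices {a, b, e, g} are pairwise adjacent, and any tree decomposition puts a clique entirely inside one bag — forcing width ≥ 3. Combining the bounds, tw(G) = 3.

Treewidth 3.
One optimal decomposition is:
Bags: B1 = {a, b, e, g}  B2 = {b, e, f, g}  B3 = {b, f, g, h}  B4 = {d, f, g, h}  B5 = {a, b, c, e}
Tree: B1–B2, B2–B3, B3–B4, B1–B5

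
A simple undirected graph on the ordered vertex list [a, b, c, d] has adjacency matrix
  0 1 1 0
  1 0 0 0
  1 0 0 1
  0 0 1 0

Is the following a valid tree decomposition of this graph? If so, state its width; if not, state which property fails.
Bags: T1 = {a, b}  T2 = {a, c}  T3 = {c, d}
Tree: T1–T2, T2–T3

Yes; width 1.

Vertex coverage: the bags together contain {a, b, c, d}, the full vertex set. Edge coverage: each edge of G has both endpoints in at least one bag. Running intersection: for every vertex, the bags containing it form a connected subtree. All three properties hold, so this is a valid tree decomposition of width max|bag| − 1 = 1, and hence tw(G) ≤ 1.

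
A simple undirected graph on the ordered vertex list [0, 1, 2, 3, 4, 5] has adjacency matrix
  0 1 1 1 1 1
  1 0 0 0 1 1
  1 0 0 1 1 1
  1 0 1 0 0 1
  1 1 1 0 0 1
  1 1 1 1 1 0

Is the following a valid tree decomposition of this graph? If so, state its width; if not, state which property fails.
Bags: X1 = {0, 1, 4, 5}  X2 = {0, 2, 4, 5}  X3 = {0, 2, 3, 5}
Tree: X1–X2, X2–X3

Yes; width 3.

Checking the three conditions: (i) the bags cover all of {0, 1, 2, 3, 4, 5}; (ii) for each edge, some bag contains both endpoints; (iii) the bags containing any fixed vertex form a subtree. All hold, so the decomposition is valid with width 4 − 1 = 3.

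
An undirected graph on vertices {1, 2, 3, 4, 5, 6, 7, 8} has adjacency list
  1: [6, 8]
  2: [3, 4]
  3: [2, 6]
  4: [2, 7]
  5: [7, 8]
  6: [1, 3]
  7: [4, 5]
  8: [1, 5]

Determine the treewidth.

A width-2 tree decomposition is:
Bags: B1 = {5, 7, 8}  B2 = {4, 7, 8}  B3 = {2, 4, 8}  B4 = {2, 3, 8}  B5 = {3, 6, 8}  B6 = {1, 6, 8}
Tree: B1–B2, B2–B3, B3–B4, B4–B5, B5–B6
Every bag has size at most 3, so the width is 3 − 1 = 2 and tw(G) ≤ 2. The edges 8–5–7–4–2–3–6–1–8 form a cycle, so G is not a tree and its treewidth is at least 2. Hence tw(G) = 2 exactly.

2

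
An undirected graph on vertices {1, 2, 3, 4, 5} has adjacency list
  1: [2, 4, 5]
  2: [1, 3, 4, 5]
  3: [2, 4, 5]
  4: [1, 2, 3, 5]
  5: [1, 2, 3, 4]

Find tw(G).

3

A width-3 tree decomposition is:
Bags: B1 = {1, 2, 4, 5}  B2 = {2, 3, 4, 5}
Tree: B1–B2
The largest bag has 4 vertices, giving width 3; this decomposition certifies tw(G) ≤ 3. For the lower bound, the 4 vertices {1, 2, 4, 5} are pairwise adjacent, and any tree decomposition puts a clique entirely inside one bag — forcing width ≥ 3. Therefore the treewidth is 3.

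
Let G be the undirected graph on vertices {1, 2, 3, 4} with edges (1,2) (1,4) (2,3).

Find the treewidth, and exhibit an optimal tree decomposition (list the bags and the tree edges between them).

Every bag has size at most 2, so the width is 2 − 1 = 1 and tw(G) ≤ 1. Since G has at least one edge (e.g. 2–3), it is not an edgeless graph, so tw(G) ≥ 1. Combining the bounds, tw(G) = 1.

Treewidth 1.
One such decomposition:
Bags: B1 = {2, 3}  B2 = {1, 2}  B3 = {1, 4}
Tree: B1–B2, B2–B3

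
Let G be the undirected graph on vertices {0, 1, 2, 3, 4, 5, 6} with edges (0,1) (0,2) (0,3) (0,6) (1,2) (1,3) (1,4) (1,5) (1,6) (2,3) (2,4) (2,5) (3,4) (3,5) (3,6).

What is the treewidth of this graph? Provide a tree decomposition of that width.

Treewidth 3.
One optimal decomposition is:
Bags: B1 = {0, 1, 3, 6}  B2 = {0, 1, 2, 3}  B3 = {1, 2, 3, 4}  B4 = {1, 2, 3, 5}
Tree: B1–B2, B2–B3, B3–B4

Every bag has size at most 4, so the width is 4 − 1 = 3 and tw(G) ≤ 3. On the other hand G contains the 4-clique {0, 1, 2, 3}. A clique must lie in a single bag of any decomposition, so no decomposition can have width below 3. The upper and lower bounds meet at 3, so that is the treewidth.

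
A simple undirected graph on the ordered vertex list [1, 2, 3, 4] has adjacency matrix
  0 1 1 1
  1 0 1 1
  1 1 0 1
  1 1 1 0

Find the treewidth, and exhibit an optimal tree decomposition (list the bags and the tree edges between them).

Treewidth 3.
One optimal decomposition is:
Bags: B1 = {1, 2, 3, 4}
Tree: (single bag)

A single bag containing all 4 vertices is trivially a valid decomposition of width 3. Conversely, {1, 2, 3, 4} is a clique of size 4, and the vertices of any clique must share a bag in every tree decomposition; so some bag has ≥ 4 vertices and tw(G) ≥ 3. The upper and lower bounds meet at 3, so that is the treewidth.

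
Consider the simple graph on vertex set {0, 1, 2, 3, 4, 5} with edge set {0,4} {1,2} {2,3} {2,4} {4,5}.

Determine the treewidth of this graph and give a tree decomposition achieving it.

Treewidth 1.
Bags: B1 = {0, 4}  B2 = {2, 4}  B3 = {1, 2}  B4 = {2, 3}  B5 = {4, 5}
Tree: B1–B2, B2–B3, B3–B4, B2–B5

Each bag holds 2 vertices, so the decomposition has width 1, which upper-bounds the treewidth. Any graph with an edge has treewidth ≥ 1, and G has the edge 0–4. Therefore the treewidth is 1.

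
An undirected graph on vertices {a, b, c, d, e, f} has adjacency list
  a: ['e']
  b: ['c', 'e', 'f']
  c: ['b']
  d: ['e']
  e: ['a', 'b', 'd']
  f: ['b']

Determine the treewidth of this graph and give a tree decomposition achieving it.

Treewidth 1.
One optimal decomposition is:
Bags: B1 = {a, e}  B2 = {b, e}  B3 = {b, c}  B4 = {b, f}  B5 = {d, e}
Tree: B1–B2, B2–B3, B2–B4, B2–B5

The largest bag has 2 vertices, giving width 1; this decomposition certifies tw(G) ≤ 1. Since G has at least one edge (e.g. e–a), it is not an edgeless graph, so tw(G) ≥ 1. The upper and lower bounds meet at 1, so that is the treewidth.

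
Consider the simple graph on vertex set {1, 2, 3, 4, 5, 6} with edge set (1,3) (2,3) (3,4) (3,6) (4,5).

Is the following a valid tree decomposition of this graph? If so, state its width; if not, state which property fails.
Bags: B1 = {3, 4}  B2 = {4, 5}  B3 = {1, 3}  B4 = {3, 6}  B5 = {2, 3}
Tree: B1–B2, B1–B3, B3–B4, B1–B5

Vertex coverage: the bags together contain {1, 2, 3, 4, 5, 6}, the full vertex set. Edge coverage: each edge of G has both endpoints in at least one bag. Running intersection: for every vertex, the bags containing it form a connected subtree. All three properties hold, so this is a valid tree decomposition of width max|bag| − 1 = 1, and hence tw(G) ≤ 1.

Yes; width 1.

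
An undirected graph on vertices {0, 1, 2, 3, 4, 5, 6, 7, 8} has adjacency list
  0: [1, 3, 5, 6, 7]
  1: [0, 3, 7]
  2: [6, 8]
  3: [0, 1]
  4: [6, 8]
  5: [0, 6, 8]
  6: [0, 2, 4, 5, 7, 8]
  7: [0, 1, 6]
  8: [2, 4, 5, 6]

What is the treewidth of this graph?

A width-2 tree decomposition is:
Bags: B1 = {0, 5, 6}  B2 = {5, 6, 8}  B3 = {0, 6, 7}  B4 = {0, 1, 7}  B5 = {4, 6, 8}  B6 = {0, 1, 3}  B7 = {2, 6, 8}
Tree: B1–B2, B1–B3, B3–B4, B2–B5, B4–B6, B5–B7
Every bag has size at most 3, so the width is 3 − 1 = 2 and tw(G) ≤ 2. Conversely, {0, 1, 3} is a clique of size 3, and the vertices of any clique must share a bag in every tree decomposition; so some bag has ≥ 3 vertices and tw(G) ≥ 2. The upper and lower bounds meet at 2, so that is the treewidth.

2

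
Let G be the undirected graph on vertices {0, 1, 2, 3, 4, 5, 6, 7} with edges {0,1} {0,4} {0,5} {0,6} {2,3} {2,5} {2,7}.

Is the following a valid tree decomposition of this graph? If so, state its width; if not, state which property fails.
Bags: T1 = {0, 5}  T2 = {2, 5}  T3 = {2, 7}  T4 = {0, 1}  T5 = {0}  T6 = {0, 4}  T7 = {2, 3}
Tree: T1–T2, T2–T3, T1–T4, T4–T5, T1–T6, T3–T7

No — vertex 6 appears in no bag.

A tree decomposition must satisfy three properties: every vertex lies in some bag; for every edge, both endpoints lie together in some bag; and for every vertex, the bags containing it form a connected subtree. Here vertex 6 appears in no bag, so the decomposition is invalid.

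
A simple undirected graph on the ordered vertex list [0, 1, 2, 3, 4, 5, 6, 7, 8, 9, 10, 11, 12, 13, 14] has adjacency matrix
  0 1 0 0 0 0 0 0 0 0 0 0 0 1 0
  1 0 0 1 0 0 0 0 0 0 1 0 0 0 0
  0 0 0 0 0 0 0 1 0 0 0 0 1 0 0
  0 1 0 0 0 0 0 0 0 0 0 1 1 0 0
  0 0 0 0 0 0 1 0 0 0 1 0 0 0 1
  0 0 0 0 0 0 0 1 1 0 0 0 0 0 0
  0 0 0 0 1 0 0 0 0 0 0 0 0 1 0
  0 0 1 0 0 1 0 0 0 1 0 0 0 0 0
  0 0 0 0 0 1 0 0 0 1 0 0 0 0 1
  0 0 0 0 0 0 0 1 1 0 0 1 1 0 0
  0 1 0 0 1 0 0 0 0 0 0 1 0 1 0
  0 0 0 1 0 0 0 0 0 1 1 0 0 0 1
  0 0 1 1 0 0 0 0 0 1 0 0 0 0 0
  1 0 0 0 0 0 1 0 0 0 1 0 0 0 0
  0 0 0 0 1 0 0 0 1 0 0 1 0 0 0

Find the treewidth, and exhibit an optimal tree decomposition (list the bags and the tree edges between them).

Every bag has size at most 4, so the width is 4 − 1 = 3 and tw(G) ≤ 3. For the lower bound: the 4 vertex sets {0,6,13}, {4}, {10}, {1,3,11,14} are disjoint, each induces a connected subgraph, and every pair is joined by at least one edge of G. Contracting each set to a single vertex therefore yields K_{4} as a minor, and since treewidth is minor-monotone, tw(G) ≥ tw(K_{4}) = 3. The upper and lower bounds meet at 3, so that is the treewidth.

Treewidth 3.
One optimal decomposition is:
Bags: B1 = {0, 4, 6, 13}  B2 = {0, 4, 10, 13}  B3 = {0, 1, 4, 10}  B4 = {1, 4, 10, 14}  B5 = {1, 10, 11, 14}  B6 = {1, 3, 11, 14}  B7 = {3, 8, 11, 14}  B8 = {3, 8, 9, 11}  B9 = {3, 8, 9, 12}  B10 = {5, 8, 9, 12}  B11 = {5, 7, 9, 12}  B12 = {2, 5, 7, 12}
Tree: B1–B2, B2–B3, B3–B4, B4–B5, B5–B6, B6–B7, B7–B8, B8–B9, B9–B10, B10–B11, B11–B12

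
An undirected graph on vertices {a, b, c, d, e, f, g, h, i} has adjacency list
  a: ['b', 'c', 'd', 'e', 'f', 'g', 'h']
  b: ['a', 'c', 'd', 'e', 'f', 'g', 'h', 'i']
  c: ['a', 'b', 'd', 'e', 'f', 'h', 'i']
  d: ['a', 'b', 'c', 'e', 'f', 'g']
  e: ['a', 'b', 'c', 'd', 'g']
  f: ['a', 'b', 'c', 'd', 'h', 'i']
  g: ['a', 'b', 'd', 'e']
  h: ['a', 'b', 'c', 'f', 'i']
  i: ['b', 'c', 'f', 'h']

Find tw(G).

A width-4 tree decomposition is:
Bags: B1 = {a, b, c, d, f}  B2 = {a, b, c, f, h}  B3 = {b, c, f, h, i}  B4 = {a, b, c, d, e}  B5 = {a, b, d, e, g}
Tree: B1–B2, B2–B3, B1–B4, B4–B5
Each bag holds 5 vertices, so the decomposition has width 4, which upper-bounds the treewidth. For the lower bound, the 5 vertices {a, b, d, e, g} are pairwise adjacent, and any tree decomposition puts a clique entirely inside one bag — forcing width ≥ 4. The upper and lower bounds meet at 4, so that is the treewidth.

4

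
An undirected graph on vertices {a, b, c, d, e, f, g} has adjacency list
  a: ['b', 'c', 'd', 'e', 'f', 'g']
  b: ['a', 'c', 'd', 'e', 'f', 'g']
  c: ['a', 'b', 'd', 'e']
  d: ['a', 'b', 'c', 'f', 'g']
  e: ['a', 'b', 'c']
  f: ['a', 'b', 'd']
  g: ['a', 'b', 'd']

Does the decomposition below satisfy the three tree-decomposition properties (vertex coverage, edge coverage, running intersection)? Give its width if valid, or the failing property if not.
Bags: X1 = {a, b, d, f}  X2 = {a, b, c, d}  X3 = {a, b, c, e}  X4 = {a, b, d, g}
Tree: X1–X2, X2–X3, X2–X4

Checking the three conditions: (i) the bags cover all of {a, b, c, d, e, f, g}; (ii) for each edge, some bag contains both endpoints; (iii) the bags containing any fixed vertex form a subtree. All hold, so the decomposition is valid with width 4 − 1 = 3.

Yes; width 3.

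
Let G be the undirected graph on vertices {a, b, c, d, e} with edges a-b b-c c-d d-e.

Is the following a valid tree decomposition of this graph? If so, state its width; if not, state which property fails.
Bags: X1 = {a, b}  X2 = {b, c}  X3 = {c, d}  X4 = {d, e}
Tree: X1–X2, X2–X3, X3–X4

Yes; width 1.

Vertex coverage: the bags together contain {a, b, c, d, e}, the full vertex set. Edge coverage: each edge of G has both endpoints in at least one bag. Running intersection: for every vertex, the bags containing it form a connected subtree. All three properties hold, so this is a valid tree decomposition of width max|bag| − 1 = 1, and hence tw(G) ≤ 1.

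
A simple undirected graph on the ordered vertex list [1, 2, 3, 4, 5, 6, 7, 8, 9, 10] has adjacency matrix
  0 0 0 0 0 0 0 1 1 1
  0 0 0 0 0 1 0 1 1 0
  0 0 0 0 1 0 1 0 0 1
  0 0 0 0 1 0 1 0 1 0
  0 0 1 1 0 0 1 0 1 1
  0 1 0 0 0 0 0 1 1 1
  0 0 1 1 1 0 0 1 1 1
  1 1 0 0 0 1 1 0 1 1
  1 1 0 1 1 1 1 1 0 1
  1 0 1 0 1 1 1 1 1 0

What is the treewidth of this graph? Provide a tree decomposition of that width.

Each bag holds 4 vertices, so the decomposition has width 3, which upper-bounds the treewidth. For the lower bound, the 4 vertices {2, 6, 8, 9} are pairwise adjacent, and any tree decomposition puts a clique entirely inside one bag — forcing width ≥ 3. Therefore the treewidth is 3.

Treewidth 3.
Bags: B1 = {7, 8, 9, 10}  B2 = {5, 7, 9, 10}  B3 = {6, 8, 9, 10}  B4 = {3, 5, 7, 10}  B5 = {4, 5, 7, 9}  B6 = {2, 6, 8, 9}  B7 = {1, 8, 9, 10}
Tree: B1–B2, B1–B3, B2–B4, B2–B5, B3–B6, B1–B7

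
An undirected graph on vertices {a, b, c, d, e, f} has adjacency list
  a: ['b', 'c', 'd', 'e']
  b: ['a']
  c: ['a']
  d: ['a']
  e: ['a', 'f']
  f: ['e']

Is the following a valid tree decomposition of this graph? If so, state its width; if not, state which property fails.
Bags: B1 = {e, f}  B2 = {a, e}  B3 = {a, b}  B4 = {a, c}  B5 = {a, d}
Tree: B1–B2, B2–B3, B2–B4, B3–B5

Checking the three conditions: (i) the bags cover all of {a, b, c, d, e, f}; (ii) for each edge, some bag contains both endpoints; (iii) the bags containing any fixed vertex form a subtree. All hold, so the decomposition is valid with width 2 − 1 = 1.

Yes; width 1.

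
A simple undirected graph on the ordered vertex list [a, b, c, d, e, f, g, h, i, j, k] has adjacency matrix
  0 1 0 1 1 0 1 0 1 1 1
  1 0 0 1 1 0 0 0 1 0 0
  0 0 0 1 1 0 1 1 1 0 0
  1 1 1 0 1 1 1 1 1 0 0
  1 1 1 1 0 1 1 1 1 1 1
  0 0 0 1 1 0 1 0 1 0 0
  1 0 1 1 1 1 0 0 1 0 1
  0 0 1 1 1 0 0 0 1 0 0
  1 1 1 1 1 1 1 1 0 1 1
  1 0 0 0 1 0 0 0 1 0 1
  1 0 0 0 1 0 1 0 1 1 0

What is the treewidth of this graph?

A width-4 tree decomposition is:
Bags: B1 = {a, d, e, g, i}  B2 = {a, e, g, i, k}  B3 = {a, e, i, j, k}  B4 = {c, d, e, g, i}  B5 = {d, e, f, g, i}  B6 = {c, d, e, h, i}  B7 = {a, b, d, e, i}
Tree: B1–B2, B2–B3, B1–B4, B4–B5, B4–B6, B1–B7
Every bag has size at most 5, so the width is 5 − 1 = 4 and tw(G) ≤ 4. For the lower bound, the 5 vertices {d, e, f, g, i} are pairwise adjacent, and any tree decomposition puts a clique entirely inside one bag — forcing width ≥ 4. Hence tw(G) = 4 exactly.

4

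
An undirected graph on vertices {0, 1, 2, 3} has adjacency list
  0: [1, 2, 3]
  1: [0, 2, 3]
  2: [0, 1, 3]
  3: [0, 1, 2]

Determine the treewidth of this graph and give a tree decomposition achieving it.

With just one bag of size 4, the width is 4 − 1 = 3, so tw(G) ≤ 3. For the lower bound, the 4 vertices {0, 1, 2, 3} are pairwise adjacent, and any tree decomposition puts a clique entirely inside one bag — forcing width ≥ 3. Therefore the treewidth is 3.

Treewidth 3.
Bags: B1 = {0, 1, 2, 3}
Tree: (single bag)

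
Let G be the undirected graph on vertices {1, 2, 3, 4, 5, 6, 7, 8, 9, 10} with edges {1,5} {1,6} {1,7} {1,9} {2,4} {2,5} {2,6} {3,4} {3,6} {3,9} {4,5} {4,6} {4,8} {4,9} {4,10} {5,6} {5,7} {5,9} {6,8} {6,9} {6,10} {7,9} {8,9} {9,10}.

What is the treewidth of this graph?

3

A width-3 tree decomposition is:
Bags: B1 = {1, 5, 6, 9}  B2 = {4, 5, 6, 9}  B3 = {1, 5, 7, 9}  B4 = {2, 4, 5, 6}  B5 = {4, 6, 8, 9}  B6 = {3, 4, 6, 9}  B7 = {4, 6, 9, 10}
Tree: B1–B2, B1–B3, B2–B4, B2–B5, B2–B6, B2–B7
The largest bag has 4 vertices, giving width 3; this decomposition certifies tw(G) ≤ 3. Conversely, {1, 5, 6, 9} is a clique of size 4, and the vertices of any clique must share a bag in every tree decomposition; so some bag has ≥ 4 vertices and tw(G) ≥ 3. Combining the bounds, tw(G) = 3.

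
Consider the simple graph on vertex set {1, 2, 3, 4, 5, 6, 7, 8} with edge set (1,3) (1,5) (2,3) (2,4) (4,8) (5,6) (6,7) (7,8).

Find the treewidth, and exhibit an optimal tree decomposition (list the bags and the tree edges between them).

The largest bag has 3 vertices, giving width 2; this decomposition certifies tw(G) ≤ 2. For the lower bound, G contains the cycle 3–2–4–8–7–6–5–1–3, so G is not a forest; only forests have treewidth ≤ 1, hence tw(G) ≥ 2. The upper and lower bounds meet at 2, so that is the treewidth.

Treewidth 2.
One optimal decomposition is:
Bags: B1 = {2, 3, 4}  B2 = {3, 4, 8}  B3 = {3, 7, 8}  B4 = {3, 6, 7}  B5 = {3, 5, 6}  B6 = {1, 3, 5}
Tree: B1–B2, B2–B3, B3–B4, B4–B5, B5–B6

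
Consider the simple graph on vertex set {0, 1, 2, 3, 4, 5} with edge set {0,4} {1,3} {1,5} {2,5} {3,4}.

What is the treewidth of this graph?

1

A width-1 tree decomposition is:
Bags: B1 = {0, 4}  B2 = {3, 4}  B3 = {1, 3}  B4 = {1, 5}  B5 = {2, 5}
Tree: B1–B2, B2–B3, B3–B4, B4–B5
Each bag holds 2 vertices, so the decomposition has width 1, which upper-bounds the treewidth. G has an edge, so its treewidth is at least 1. Hence tw(G) = 1 exactly.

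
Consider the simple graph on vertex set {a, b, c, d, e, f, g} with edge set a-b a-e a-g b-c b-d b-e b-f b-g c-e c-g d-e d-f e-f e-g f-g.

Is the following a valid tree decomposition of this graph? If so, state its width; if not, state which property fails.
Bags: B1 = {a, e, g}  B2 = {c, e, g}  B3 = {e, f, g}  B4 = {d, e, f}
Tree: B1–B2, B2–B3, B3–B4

A tree decomposition must satisfy three properties: every vertex lies in some bag; for every edge, both endpoints lie together in some bag; and for every vertex, the bags containing it form a connected subtree. Here vertex b appears in no bag, so the decomposition is invalid.

No — vertex b appears in no bag.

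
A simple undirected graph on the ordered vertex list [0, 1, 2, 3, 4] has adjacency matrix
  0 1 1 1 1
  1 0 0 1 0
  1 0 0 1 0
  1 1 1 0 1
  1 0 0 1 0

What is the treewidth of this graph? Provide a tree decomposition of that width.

The largest bag has 3 vertices, giving width 2; this decomposition certifies tw(G) ≤ 2. For the lower bound, the 3 vertices {0, 1, 3} are pairwise adjacent, and any tree decomposition puts a clique entirely inside one bag — forcing width ≥ 2. The upper and lower bounds meet at 2, so that is the treewidth.

Treewidth 2.
One such decomposition:
Bags: B1 = {0, 1, 3}  B2 = {0, 2, 3}  B3 = {0, 3, 4}
Tree: B1–B2, B1–B3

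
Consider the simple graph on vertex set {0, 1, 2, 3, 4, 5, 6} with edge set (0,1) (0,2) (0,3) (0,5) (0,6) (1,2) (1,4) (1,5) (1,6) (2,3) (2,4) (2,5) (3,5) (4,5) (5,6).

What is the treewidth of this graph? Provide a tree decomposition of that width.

Treewidth 3.
Bags: B1 = {1, 2, 4, 5}  B2 = {0, 1, 2, 5}  B3 = {0, 1, 5, 6}  B4 = {0, 2, 3, 5}
Tree: B1–B2, B2–B3, B2–B4

The largest bag has 4 vertices, giving width 3; this decomposition certifies tw(G) ≤ 3. On the other hand G contains the 4-clique {0, 1, 2, 5}. A clique must lie in a single bag of any decomposition, so no decomposition can have width below 3. Therefore the treewidth is 3.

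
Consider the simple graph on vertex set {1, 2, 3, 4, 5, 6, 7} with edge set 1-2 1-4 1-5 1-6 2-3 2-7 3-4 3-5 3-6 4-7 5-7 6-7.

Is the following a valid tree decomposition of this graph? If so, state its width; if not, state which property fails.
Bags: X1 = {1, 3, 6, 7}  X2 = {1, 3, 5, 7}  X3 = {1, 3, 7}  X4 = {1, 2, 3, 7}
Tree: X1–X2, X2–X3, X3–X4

No — vertex 4 appears in no bag.

A tree decomposition must satisfy three properties: every vertex lies in some bag; for every edge, both endpoints lie together in some bag; and for every vertex, the bags containing it form a connected subtree. Here vertex 4 appears in no bag, so the decomposition is invalid.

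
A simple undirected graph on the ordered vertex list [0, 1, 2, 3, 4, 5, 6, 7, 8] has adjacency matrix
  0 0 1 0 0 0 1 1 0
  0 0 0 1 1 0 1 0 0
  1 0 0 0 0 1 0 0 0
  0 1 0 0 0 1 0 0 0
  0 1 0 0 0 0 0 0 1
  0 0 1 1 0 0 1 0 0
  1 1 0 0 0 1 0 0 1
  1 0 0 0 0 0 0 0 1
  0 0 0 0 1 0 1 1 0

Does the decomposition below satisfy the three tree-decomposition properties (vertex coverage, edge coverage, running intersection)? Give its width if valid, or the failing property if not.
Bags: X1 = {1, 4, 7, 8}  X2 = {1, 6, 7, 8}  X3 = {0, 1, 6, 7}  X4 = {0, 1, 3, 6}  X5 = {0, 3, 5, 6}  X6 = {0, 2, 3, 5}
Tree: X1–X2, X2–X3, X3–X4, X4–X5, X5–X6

Checking the three conditions: (i) the bags cover all of {0, 1, 2, 3, 4, 5, 6, 7, 8}; (ii) for each edge, some bag contains both endpoints; (iii) the bags containing any fixed vertex form a subtree. All hold, so the decomposition is valid with width 4 − 1 = 3.

Yes; width 3.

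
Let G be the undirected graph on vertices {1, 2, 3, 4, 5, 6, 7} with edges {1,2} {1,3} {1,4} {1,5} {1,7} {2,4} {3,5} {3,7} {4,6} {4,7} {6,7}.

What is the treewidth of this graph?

2

A width-2 tree decomposition is:
Bags: B1 = {1, 4, 7}  B2 = {1, 3, 7}  B3 = {1, 2, 4}  B4 = {4, 6, 7}  B5 = {1, 3, 5}
Tree: B1–B2, B1–B3, B1–B4, B2–B5
The largest bag has 3 vertices, giving width 2; this decomposition certifies tw(G) ≤ 2. On the other hand G contains the 3-clique {1, 2, 4}. A clique must lie in a single bag of any decomposition, so no decomposition can have width below 2. Therefore the treewidth is 2.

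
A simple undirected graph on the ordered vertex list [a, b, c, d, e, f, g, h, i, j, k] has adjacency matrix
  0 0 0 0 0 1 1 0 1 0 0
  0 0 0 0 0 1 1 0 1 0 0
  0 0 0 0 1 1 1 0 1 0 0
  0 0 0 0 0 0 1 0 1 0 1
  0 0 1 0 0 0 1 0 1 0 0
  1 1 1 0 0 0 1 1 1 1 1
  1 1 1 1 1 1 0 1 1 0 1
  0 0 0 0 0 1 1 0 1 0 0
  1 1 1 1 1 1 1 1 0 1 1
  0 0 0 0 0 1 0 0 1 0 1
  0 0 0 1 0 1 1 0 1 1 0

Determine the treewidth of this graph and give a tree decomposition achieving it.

Treewidth 3.
Bags: B1 = {f, g, i, k}  B2 = {d, g, i, k}  B3 = {f, i, j, k}  B4 = {a, f, g, i}  B5 = {c, f, g, i}  B6 = {f, g, h, i}  B7 = {b, f, g, i}  B8 = {c, e, g, i}
Tree: B1–B2, B1–B3, B1–B4, B4–B5, B1–B6, B1–B7, B5–B8

The largest bag has 4 vertices, giving width 3; this decomposition certifies tw(G) ≤ 3. On the other hand G contains the 4-clique {d, g, i, k}. A clique must lie in a single bag of any decomposition, so no decomposition can have width below 3. The upper and lower bounds meet at 3, so that is the treewidth.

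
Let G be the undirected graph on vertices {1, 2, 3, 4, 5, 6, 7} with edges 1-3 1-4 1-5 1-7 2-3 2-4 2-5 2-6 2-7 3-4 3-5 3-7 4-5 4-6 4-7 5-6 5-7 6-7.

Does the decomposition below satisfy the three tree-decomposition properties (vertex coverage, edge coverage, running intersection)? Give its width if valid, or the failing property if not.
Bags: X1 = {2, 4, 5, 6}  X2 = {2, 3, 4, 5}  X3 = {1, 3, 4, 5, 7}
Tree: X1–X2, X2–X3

No — edge (7,6) lies in no bag.

A tree decomposition must satisfy three properties: every vertex lies in some bag; for every edge, both endpoints lie together in some bag; and for every vertex, the bags containing it form a connected subtree. Here edge (7,6) lies in no bag, so the decomposition is invalid.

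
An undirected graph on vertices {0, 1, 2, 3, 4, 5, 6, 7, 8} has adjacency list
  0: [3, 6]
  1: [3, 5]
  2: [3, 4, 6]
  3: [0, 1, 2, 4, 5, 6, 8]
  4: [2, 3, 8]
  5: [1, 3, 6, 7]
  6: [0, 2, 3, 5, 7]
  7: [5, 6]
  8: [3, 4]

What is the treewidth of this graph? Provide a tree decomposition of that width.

Treewidth 2.
Bags: B1 = {3, 5, 6}  B2 = {2, 3, 6}  B3 = {2, 3, 4}  B4 = {1, 3, 5}  B5 = {3, 4, 8}  B6 = {0, 3, 6}  B7 = {5, 6, 7}
Tree: B1–B2, B2–B3, B1–B4, B3–B5, B1–B6, B1–B7

The largest bag has 3 vertices, giving width 2; this decomposition certifies tw(G) ≤ 2. On the other hand G contains the 3-clique {3, 4, 8}. A clique must lie in a single bag of any decomposition, so no decomposition can have width below 2. Hence tw(G) = 2 exactly.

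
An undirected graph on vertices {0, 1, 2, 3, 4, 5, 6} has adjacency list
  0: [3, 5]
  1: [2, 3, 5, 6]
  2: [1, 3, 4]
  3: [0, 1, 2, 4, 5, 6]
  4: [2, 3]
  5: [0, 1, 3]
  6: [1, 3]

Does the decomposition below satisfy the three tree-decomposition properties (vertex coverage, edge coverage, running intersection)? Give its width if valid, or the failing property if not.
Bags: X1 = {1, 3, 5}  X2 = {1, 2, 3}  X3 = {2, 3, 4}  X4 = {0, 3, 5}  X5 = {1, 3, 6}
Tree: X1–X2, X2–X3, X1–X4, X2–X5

Every vertex of G appears in some bag (union = {0, 1, 2, 3, 4, 5, 6}); every edge is covered by a bag; and for each vertex v the set of bags containing v is connected in the bag tree. The decomposition is therefore valid. The largest bag has 3 vertices, so the width is 2.

Yes; width 2.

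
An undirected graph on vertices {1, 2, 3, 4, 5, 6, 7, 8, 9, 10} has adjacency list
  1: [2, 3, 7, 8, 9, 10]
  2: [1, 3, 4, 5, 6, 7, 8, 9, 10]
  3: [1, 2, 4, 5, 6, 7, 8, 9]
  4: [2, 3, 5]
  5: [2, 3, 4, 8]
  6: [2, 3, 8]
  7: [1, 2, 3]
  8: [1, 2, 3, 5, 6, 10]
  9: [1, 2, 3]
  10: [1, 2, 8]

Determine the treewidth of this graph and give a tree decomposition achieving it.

Every bag has size at most 4, so the width is 4 − 1 = 3 and tw(G) ≤ 3. Conversely, {1, 2, 8, 10} is a clique of size 4, and the vertices of any clique must share a bag in every tree decomposition; so some bag has ≥ 4 vertices and tw(G) ≥ 3. Combining the bounds, tw(G) = 3.

Treewidth 3.
One optimal decomposition is:
Bags: B1 = {2, 3, 6, 8}  B2 = {2, 3, 5, 8}  B3 = {1, 2, 3, 8}  B4 = {2, 3, 4, 5}  B5 = {1, 2, 8, 10}  B6 = {1, 2, 3, 7}  B7 = {1, 2, 3, 9}
Tree: B1–B2, B2–B3, B2–B4, B3–B5, B3–B6, B3–B7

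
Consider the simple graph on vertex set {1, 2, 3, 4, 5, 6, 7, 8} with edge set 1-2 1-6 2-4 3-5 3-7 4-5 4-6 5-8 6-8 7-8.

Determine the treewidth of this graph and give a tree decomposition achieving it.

Treewidth 2.
One optimal decomposition is:
Bags: B1 = {3, 7, 8}  B2 = {3, 5, 8}  B3 = {5, 6, 8}  B4 = {4, 5, 6}  B5 = {1, 4, 6}  B6 = {1, 2, 4}
Tree: B1–B2, B2–B3, B3–B4, B4–B5, B5–B6

Every bag has size at most 3, so the width is 3 − 1 = 2 and tw(G) ≤ 2. Since 7–3–5–8–7 is a cycle in G, G is not acyclic. Forests are exactly the graphs of treewidth ≤ 1, so tw(G) ≥ 2. Combining the bounds, tw(G) = 2.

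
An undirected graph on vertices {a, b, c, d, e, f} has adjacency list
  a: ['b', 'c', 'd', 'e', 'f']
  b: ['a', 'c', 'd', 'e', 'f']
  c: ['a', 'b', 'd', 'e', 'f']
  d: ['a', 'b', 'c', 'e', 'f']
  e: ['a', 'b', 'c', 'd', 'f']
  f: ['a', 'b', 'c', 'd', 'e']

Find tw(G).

5

A width-5 tree decomposition is:
Bags: B1 = {a, b, c, d, e, f}
Tree: (single bag)
With just one bag of size 6, the width is 6 − 1 = 5, so tw(G) ≤ 5. For the lower bound, the 6 vertices {a, b, c, d, e, f} are pairwise adjacent, and any tree decomposition puts a clique entirely inside one bag — forcing width ≥ 5. Therefore the treewidth is 5.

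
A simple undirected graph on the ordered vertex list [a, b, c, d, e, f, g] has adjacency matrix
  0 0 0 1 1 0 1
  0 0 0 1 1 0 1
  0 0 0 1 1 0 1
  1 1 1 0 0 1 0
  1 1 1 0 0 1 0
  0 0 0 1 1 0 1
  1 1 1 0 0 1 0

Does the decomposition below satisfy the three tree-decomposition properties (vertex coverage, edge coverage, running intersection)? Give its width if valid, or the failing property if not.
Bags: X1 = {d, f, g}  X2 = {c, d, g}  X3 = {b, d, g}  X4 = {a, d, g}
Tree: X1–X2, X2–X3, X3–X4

No — vertex e appears in no bag.

A tree decomposition must satisfy three properties: every vertex lies in some bag; for every edge, both endpoints lie together in some bag; and for every vertex, the bags containing it form a connected subtree. Here vertex e appears in no bag, so the decomposition is invalid.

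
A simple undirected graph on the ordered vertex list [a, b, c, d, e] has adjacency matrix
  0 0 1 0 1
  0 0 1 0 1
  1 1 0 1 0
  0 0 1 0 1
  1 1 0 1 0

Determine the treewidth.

A width-2 tree decomposition is:
Bags: B1 = {a, c, e}  B2 = {b, c, e}  B3 = {c, d, e}
Tree: B1–B2, B2–B3
Each bag holds 3 vertices, so the decomposition has width 2, which upper-bounds the treewidth. Since c–a–e–b–c is a cycle in G, G is not acyclic. Forests are exactly the graphs of treewidth ≤ 1, so tw(G) ≥ 2. The upper and lower bounds meet at 2, so that is the treewidth.

2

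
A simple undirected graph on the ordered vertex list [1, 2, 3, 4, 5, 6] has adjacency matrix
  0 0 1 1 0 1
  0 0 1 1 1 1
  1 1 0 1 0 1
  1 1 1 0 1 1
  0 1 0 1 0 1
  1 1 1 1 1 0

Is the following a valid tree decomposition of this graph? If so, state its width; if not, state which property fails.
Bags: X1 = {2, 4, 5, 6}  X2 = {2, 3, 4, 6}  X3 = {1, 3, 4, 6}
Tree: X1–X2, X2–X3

Yes; width 3.

Vertex coverage: the bags together contain {1, 2, 3, 4, 5, 6}, the full vertex set. Edge coverage: each edge of G has both endpoints in at least one bag. Running intersection: for every vertex, the bags containing it form a connected subtree. All three properties hold, so this is a valid tree decomposition of width max|bag| − 1 = 3, and hence tw(G) ≤ 3.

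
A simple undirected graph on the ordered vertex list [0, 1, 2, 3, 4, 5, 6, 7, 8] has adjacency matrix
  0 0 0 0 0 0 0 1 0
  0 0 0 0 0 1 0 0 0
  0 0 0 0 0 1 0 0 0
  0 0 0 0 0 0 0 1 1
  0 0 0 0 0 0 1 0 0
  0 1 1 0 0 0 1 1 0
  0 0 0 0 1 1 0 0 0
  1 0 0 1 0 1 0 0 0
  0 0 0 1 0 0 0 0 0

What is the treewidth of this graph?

A width-1 tree decomposition is:
Bags: B1 = {3, 7}  B2 = {5, 7}  B3 = {5, 6}  B4 = {1, 5}  B5 = {2, 5}  B6 = {0, 7}  B7 = {4, 6}  B8 = {3, 8}
Tree: B1–B2, B2–B3, B3–B4, B3–B5, B2–B6, B3–B7, B1–B8
Every bag has size at most 2, so the width is 2 − 1 = 1 and tw(G) ≤ 1. Any graph with an edge has treewidth ≥ 1, and G has the edge 7–3. The upper and lower bounds meet at 1, so that is the treewidth.

1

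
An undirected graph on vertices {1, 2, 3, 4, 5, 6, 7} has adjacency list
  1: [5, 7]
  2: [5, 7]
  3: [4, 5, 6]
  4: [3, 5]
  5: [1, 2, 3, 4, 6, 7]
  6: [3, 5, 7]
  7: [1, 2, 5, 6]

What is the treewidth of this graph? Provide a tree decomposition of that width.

Treewidth 2.
One optimal decomposition is:
Bags: B1 = {3, 4, 5}  B2 = {3, 5, 6}  B3 = {5, 6, 7}  B4 = {2, 5, 7}  B5 = {1, 5, 7}
Tree: B1–B2, B2–B3, B3–B4, B3–B5

Each bag holds 3 vertices, so the decomposition has width 2, which upper-bounds the treewidth. For the lower bound, the 3 vertices {3, 4, 5} are pairwise adjacent, and any tree decomposition puts a clique entirely inside one bag — forcing width ≥ 2. The upper and lower bounds meet at 2, so that is the treewidth.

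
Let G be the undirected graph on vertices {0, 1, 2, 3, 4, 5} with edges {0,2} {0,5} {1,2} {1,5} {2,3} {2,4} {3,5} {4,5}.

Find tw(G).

2

A width-2 tree decomposition is:
Bags: B1 = {1, 2, 5}  B2 = {0, 2, 5}  B3 = {2, 4, 5}  B4 = {2, 3, 5}
Tree: B1–B2, B2–B3, B3–B4
Each bag holds 3 vertices, so the decomposition has width 2, which upper-bounds the treewidth. Since 2–1–5–0–2 is a cycle in G, G is not acyclic. Forests are exactly the graphs of treewidth ≤ 1, so tw(G) ≥ 2. The upper and lower bounds meet at 2, so that is the treewidth.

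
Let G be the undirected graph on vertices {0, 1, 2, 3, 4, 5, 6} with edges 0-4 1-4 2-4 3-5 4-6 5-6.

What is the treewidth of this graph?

A width-1 tree decomposition is:
Bags: B1 = {4, 6}  B2 = {5, 6}  B3 = {3, 5}  B4 = {1, 4}  B5 = {0, 4}  B6 = {2, 4}
Tree: B1–B2, B2–B3, B1–B4, B1–B5, B1–B6
Each bag holds 2 vertices, so the decomposition has width 1, which upper-bounds the treewidth. G has an edge, so its treewidth is at least 1. Hence tw(G) = 1 exactly.

1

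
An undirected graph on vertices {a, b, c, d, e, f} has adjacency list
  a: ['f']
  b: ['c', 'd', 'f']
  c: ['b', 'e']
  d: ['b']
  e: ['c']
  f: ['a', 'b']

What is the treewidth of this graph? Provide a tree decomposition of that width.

Treewidth 1.
One optimal decomposition is:
Bags: B1 = {b, f}  B2 = {b, d}  B3 = {a, f}  B4 = {b, c}  B5 = {c, e}
Tree: B1–B2, B1–B3, B2–B4, B4–B5

Each bag holds 2 vertices, so the decomposition has width 1, which upper-bounds the treewidth. Since G has at least one edge (e.g. b–f), it is not an edgeless graph, so tw(G) ≥ 1. Hence tw(G) = 1 exactly.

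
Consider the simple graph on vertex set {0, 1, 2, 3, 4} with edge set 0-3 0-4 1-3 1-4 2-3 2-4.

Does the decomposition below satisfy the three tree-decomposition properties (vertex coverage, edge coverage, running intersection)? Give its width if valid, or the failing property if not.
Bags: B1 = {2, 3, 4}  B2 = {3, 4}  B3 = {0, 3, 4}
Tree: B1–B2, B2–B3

A tree decomposition must satisfy three properties: every vertex lies in some bag; for every edge, both endpoints lie together in some bag; and for every vertex, the bags containing it form a connected subtree. Here vertex 1 appears in no bag, so the decomposition is invalid.

No — vertex 1 appears in no bag.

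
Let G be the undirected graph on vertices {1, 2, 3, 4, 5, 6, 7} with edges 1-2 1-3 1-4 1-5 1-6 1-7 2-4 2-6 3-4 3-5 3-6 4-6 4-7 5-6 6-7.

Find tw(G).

A width-3 tree decomposition is:
Bags: B1 = {1, 4, 6, 7}  B2 = {1, 3, 4, 6}  B3 = {1, 2, 4, 6}  B4 = {1, 3, 5, 6}
Tree: B1–B2, B1–B3, B2–B4
Each bag holds 4 vertices, so the decomposition has width 3, which upper-bounds the treewidth. On the other hand G contains the 4-clique {1, 2, 4, 6}. A clique must lie in a single bag of any decomposition, so no decomposition can have width below 3. Therefore the treewidth is 3.

3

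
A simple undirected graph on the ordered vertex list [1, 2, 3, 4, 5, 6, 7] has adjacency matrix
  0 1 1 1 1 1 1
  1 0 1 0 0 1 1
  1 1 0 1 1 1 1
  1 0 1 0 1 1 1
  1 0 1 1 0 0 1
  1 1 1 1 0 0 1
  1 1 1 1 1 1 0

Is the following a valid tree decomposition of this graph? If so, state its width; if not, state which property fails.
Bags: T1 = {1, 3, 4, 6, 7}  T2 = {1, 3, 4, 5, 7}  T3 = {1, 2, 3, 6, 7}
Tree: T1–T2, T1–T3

Yes; width 4.

Checking the three conditions: (i) the bags cover all of {1, 2, 3, 4, 5, 6, 7}; (ii) for each edge, some bag contains both endpoints; (iii) the bags containing any fixed vertex form a subtree. All hold, so the decomposition is valid with width 5 − 1 = 4.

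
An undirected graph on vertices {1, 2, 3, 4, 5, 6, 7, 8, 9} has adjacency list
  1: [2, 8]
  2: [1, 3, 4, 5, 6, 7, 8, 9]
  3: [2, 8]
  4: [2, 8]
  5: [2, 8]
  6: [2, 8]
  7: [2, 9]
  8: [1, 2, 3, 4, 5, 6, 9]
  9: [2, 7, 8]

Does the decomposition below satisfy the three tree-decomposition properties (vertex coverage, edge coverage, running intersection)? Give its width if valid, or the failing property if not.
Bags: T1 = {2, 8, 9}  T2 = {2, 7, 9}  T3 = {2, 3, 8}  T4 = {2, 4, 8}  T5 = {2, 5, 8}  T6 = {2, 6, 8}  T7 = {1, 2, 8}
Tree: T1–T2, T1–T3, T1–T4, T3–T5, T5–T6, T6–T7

Yes; width 2.

Every vertex of G appears in some bag (union = {1, 2, 3, 4, 5, 6, 7, 8, 9}); every edge is covered by a bag; and for each vertex v the set of bags containing v is connected in the bag tree. The decomposition is therefore valid. The largest bag has 3 vertices, so the width is 2.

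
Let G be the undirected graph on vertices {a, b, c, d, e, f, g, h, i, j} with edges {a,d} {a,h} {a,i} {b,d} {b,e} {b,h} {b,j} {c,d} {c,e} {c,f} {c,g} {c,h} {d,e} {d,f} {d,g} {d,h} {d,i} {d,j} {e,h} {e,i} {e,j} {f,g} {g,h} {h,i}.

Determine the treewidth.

A width-3 tree decomposition is:
Bags: B1 = {c, d, f, g}  B2 = {c, d, g, h}  B3 = {c, d, e, h}  B4 = {b, d, e, h}  B5 = {b, d, e, j}  B6 = {d, e, h, i}  B7 = {a, d, h, i}
Tree: B1–B2, B2–B3, B3–B4, B4–B5, B3–B6, B6–B7
The largest bag has 4 vertices, giving width 3; this decomposition certifies tw(G) ≤ 3. On the other hand G contains the 4-clique {b, d, e, j}. A clique must lie in a single bag of any decomposition, so no decomposition can have width below 3. Combining the bounds, tw(G) = 3.

3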